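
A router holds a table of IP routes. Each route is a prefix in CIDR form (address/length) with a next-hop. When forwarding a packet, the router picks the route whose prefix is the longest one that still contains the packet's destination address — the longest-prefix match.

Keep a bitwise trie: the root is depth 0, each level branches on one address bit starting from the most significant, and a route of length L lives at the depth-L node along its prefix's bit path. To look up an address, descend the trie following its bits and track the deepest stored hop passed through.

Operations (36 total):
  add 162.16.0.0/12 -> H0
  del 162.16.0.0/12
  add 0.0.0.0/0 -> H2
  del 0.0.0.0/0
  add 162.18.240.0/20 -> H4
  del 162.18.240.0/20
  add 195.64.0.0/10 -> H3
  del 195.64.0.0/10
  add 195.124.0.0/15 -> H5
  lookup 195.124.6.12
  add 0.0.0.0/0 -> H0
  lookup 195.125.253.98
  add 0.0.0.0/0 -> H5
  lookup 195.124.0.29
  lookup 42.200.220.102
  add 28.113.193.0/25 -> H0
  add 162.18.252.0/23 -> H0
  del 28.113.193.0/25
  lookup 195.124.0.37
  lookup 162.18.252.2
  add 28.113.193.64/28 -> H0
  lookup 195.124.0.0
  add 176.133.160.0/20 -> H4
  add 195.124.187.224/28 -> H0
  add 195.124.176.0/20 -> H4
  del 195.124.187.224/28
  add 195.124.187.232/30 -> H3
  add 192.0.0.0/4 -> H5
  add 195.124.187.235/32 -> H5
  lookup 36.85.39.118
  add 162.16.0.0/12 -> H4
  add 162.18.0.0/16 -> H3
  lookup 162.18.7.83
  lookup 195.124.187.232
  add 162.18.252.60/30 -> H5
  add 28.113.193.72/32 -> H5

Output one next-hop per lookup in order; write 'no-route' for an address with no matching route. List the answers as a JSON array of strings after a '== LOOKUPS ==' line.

Process each operation:
  + 162.16.0.0/12 (H0) depth=12
  del 162.16.0.0/12 (clear depth 12)
  + 0.0.0.0/0 (H2) depth=0
  del 0.0.0.0/0 (clear depth 0)
  + 162.18.240.0/20 (H4) depth=20
  del 162.18.240.0/20 (clear depth 20)
  + 195.64.0.0/10 (H3) depth=10
  del 195.64.0.0/10 (clear depth 10)
  + 195.124.0.0/15 (H5) depth=15
  Q 195.124.6.12: descend 110000110111110 ; hops seen [H5] ; pick H5
  + 0.0.0.0/0 (H0) depth=0
  Q 195.125.253.98: descend 110000110111110 ; hops seen [H0,H5] ; pick H5
  + 0.0.0.0/0 (H5) depth=0
  Q 195.124.0.29: descend 110000110111110 ; hops seen [H5,H5] ; pick H5
  Q 42.200.220.102: descend ε ; hops seen [H5] ; pick H5
  + 28.113.193.0/25 (H0) depth=25
  + 162.18.252.0/23 (H0) depth=23
  del 28.113.193.0/25 (clear depth 25)
  Q 195.124.0.37: descend 110000110111110 ; hops seen [H5,H5] ; pick H5
  Q 162.18.252.2: descend 10100010000100101111110 ; hops seen [H5,H0] ; pick H0
  + 28.113.193.64/28 (H0) depth=28
  Q 195.124.0.0: descend 110000110111110 ; hops seen [H5,H5] ; pick H5
  + 176.133.160.0/20 (H4) depth=20
  + 195.124.187.224/28 (H0) depth=28
  + 195.124.176.0/20 (H4) depth=20
  del 195.124.187.224/28 (clear depth 28)
  + 195.124.187.232/30 (H3) depth=30
  + 192.0.0.0/4 (H5) depth=4
  + 195.124.187.235/32 (H5) depth=32
  Q 36.85.39.118: descend 00 ; hops seen [H5] ; pick H5
  + 162.16.0.0/12 (H4) depth=12
  + 162.18.0.0/16 (H3) depth=16
  Q 162.18.7.83: descend 1010001000010010 ; hops seen [H5,H4,H3] ; pick H3
  Q 195.124.187.232: descend 110000110111110010111011111010 ; hops seen [H5,H5,H5,H4,H3] ; pick H3
  + 162.18.252.60/30 (H5) depth=30
  + 28.113.193.72/32 (H5) depth=32

== LOOKUPS ==
["H5","H5","H5","H5","H5","H0","H5","H5","H3","H3"]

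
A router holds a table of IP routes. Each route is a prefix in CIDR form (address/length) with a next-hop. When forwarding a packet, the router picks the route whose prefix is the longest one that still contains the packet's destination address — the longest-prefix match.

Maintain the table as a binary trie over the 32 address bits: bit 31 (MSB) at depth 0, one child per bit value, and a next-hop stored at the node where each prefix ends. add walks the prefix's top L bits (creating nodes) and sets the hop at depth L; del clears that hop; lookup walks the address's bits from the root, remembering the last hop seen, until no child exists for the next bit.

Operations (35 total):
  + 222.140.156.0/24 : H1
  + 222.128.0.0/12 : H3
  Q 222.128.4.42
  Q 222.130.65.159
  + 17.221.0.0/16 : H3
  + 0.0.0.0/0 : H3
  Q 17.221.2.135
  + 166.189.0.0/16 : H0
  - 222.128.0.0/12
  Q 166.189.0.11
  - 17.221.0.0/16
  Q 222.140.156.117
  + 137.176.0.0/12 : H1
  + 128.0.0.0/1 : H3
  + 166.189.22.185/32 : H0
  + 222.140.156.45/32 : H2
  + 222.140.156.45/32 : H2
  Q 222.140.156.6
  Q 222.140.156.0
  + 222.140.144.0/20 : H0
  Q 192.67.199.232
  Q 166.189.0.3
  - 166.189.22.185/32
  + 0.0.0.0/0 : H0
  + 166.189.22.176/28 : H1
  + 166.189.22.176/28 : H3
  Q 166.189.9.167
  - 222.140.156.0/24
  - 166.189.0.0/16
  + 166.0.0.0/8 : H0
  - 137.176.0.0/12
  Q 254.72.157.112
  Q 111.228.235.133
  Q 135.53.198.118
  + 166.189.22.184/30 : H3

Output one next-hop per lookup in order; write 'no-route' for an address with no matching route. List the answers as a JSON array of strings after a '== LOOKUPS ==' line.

Apply in order:
  add 222.140.156.0/24 -> H1 at depth 24
  add 222.128.0.0/12 -> H3 at depth 12
  lookup 222.128.4.42: bits 110111101000 walk d0:-→d1:-→d2:-→d3:-→d4:-→d5:-→d6:-→d7:-→d8:-→d9:-→d10:-→d11:-→d12:H3 -> H3
  lookup 222.130.65.159: bits 110111101000 walk d0:-→d1:-→d2:-→d3:-→d4:-→d5:-→d6:-→d7:-→d8:-→d9:-→d10:-→d11:-→d12:H3 -> H3
  add 17.221.0.0/16 -> H3 at depth 16
  add 0.0.0.0/0 -> H3 at depth 0
  lookup 17.221.2.135: bits 0001000111011101 walk d0:H3→d1:-→d2:-→d3:-→d4:-→d5:-→d6:-→d7:-→d8:-→d9:-→d10:-→d11:-→d12:-→d13:-→d14:-→d15:-→d16:H3 -> H3
  add 166.189.0.0/16 -> H0 at depth 16
  - 222.128.0.0/12 clear@12
  lookup 166.189.0.11: bits 1010011010111101 walk d0:H3→d1:-→d2:-→d3:-→d4:-→d5:-→d6:-→d7:-→d8:-→d9:-→d10:-→d11:-→d12:-→d13:-→d14:-→d15:-→d16:H0 -> H0
  - 17.221.0.0/16 clear@16
  lookup 222.140.156.117: bits 110111101000110010011100 walk d0:H3→d1:-→d2:-→d3:-→d4:-→d5:-→d6:-→d7:-→d8:-→d9:-→d10:-→d11:-→d12:-→d13:-→d14:-→d15:-→d16:-→d17:-→d18:-→d19:-→d20:-→d21:-→d22:-→d23:-→d24:H1 -> H1
  add 137.176.0.0/12 -> H1 at depth 12
  add 128.0.0.0/1 -> H3 at depth 1
  add 166.189.22.185/32 -> H0 at depth 32
  add 222.140.156.45/32 -> H2 at depth 32
  add 222.140.156.45/32 -> H2 at depth 32
  lookup 222.140.156.6: bits 11011110100011001001110000 walk d0:H3→d1:H3→d2:-→d3:-→d4:-→d5:-→d6:-→d7:-→d8:-→d9:-→d10:-→d11:-→d12:-→d13:-→d14:-→d15:-→d16:-→d17:-→d18:-→d19:-→d20:-→d21:-→d22:-→d23:-→d24:H1→d25:-→d26:- -> H1
  lookup 222.140.156.0: bits 11011110100011001001110000 walk d0:H3→d1:H3→d2:-→d3:-→d4:-→d5:-→d6:-→d7:-→d8:-→d9:-→d10:-→d11:-→d12:-→d13:-→d14:-→d15:-→d16:-→d17:-→d18:-→d19:-→d20:-→d21:-→d22:-→d23:-→d24:H1→d25:-→d26:- -> H1
  add 222.140.144.0/20 -> H0 at depth 20
  lookup 192.67.199.232: bits 110 walk d0:H3→d1:H3→d2:-→d3:- -> H3
  lookup 166.189.0.3: bits 1010011010111101000 walk d0:H3→d1:H3→d2:-→d3:-→d4:-→d5:-→d6:-→d7:-→d8:-→d9:-→d10:-→d11:-→d12:-→d13:-→d14:-→d15:-→d16:H0→d17:-→d18:-→d19:- -> H0
  - 166.189.22.185/32 clear@32
  add 0.0.0.0/0 -> H0 at depth 0
  add 166.189.22.176/28 -> H1 at depth 28
  add 166.189.22.176/28 -> H3 at depth 28
  lookup 166.189.9.167: bits 1010011010111101000 walk d0:H0→d1:H3→d2:-→d3:-→d4:-→d5:-→d6:-→d7:-→d8:-→d9:-→d10:-→d11:-→d12:-→d13:-→d14:-→d15:-→d16:H0→d17:-→d18:-→d19:- -> H0
  - 222.140.156.0/24 clear@24
  - 166.189.0.0/16 clear@16
  add 166.0.0.0/8 -> H0 at depth 8
  - 137.176.0.0/12 clear@12
  lookup 254.72.157.112: bits 11 walk d0:H0→d1:H3→d2:- -> H3
  lookup 111.228.235.133: bits 0 walk d0:H0→d1:- -> H0
  lookup 135.53.198.118: bits 1000 walk d0:H0→d1:H3→d2:-→d3:-→d4:- -> H3
  add 166.189.22.184/30 -> H3 at depth 30

== LOOKUPS ==
["H3","H3","H3","H0","H1","H1","H1","H3","H0","H0","H3","H0","H3"]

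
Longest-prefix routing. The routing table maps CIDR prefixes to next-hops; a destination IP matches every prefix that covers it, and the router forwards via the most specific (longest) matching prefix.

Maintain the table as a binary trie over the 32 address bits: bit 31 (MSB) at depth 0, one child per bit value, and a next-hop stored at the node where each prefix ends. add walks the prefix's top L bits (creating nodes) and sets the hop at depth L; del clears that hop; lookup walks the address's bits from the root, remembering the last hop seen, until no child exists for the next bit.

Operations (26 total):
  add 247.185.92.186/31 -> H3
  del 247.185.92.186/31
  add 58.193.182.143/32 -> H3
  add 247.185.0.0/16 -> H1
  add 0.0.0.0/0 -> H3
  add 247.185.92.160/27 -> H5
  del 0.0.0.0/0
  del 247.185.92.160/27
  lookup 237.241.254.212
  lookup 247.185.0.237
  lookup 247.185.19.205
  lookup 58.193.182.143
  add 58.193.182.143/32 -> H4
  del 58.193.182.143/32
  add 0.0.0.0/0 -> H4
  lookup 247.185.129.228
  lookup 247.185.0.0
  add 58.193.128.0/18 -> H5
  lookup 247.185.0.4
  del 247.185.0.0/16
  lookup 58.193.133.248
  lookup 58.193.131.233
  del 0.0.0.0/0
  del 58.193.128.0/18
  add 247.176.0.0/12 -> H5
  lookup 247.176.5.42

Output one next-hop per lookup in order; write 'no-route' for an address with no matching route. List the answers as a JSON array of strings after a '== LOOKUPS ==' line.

Apply in order:
  add 247.185.92.186/31 -> H3 at depth 31
  - 247.185.92.186/31 clear@31
  add 58.193.182.143/32 -> H3 at depth 32
  add 247.185.0.0/16 -> H1 at depth 16
  add 0.0.0.0/0 -> H3 at depth 0
  add 247.185.92.160/27 -> H5 at depth 27
  - 0.0.0.0/0 clear@0
  - 247.185.92.160/27 clear@27
  lookup 237.241.254.212: bits 111 walk d0:-→d1:-→d2:-→d3:- -> no-route
  lookup 247.185.0.237: bits 11110111101110010 walk d0:-→d1:-→d2:-→d3:-→d4:-→d5:-→d6:-→d7:-→d8:-→d9:-→d10:-→d11:-→d12:-→d13:-→d14:-→d15:-→d16:H1→d17:- -> H1
  lookup 247.185.19.205: bits 11110111101110010 walk d0:-→d1:-→d2:-→d3:-→d4:-→d5:-→d6:-→d7:-→d8:-→d9:-→d10:-→d11:-→d12:-→d13:-→d14:-→d15:-→d16:H1→d17:- -> H1
  lookup 58.193.182.143: bits 00111010110000011011011010001111 walk d0:-→d1:-→d2:-→d3:-→d4:-→d5:-→d6:-→d7:-→d8:-→d9:-→d10:-→d11:-→d12:-→d13:-→d14:-→d15:-→d16:-→d17:-→d18:-→d19:-→d20:-→d21:-→d22:-→d23:-→d24:-→d25:-→d26:-→d27:-→d28:-→d29:-→d30:-→d31:-→d32:H3 -> H3
  add 58.193.182.143/32 -> H4 at depth 32
  - 58.193.182.143/32 clear@32
  add 0.0.0.0/0 -> H4 at depth 0
  lookup 247.185.129.228: bits 1111011110111001 walk d0:H4→d1:-→d2:-→d3:-→d4:-→d5:-→d6:-→d7:-→d8:-→d9:-→d10:-→d11:-→d12:-→d13:-→d14:-→d15:-→d16:H1 -> H1
  lookup 247.185.0.0: bits 11110111101110010 walk d0:H4→d1:-→d2:-→d3:-→d4:-→d5:-→d6:-→d7:-→d8:-→d9:-→d10:-→d11:-→d12:-→d13:-→d14:-→d15:-→d16:H1→d17:- -> H1
  add 58.193.128.0/18 -> H5 at depth 18
  lookup 247.185.0.4: bits 11110111101110010 walk d0:H4→d1:-→d2:-→d3:-→d4:-→d5:-→d6:-→d7:-→d8:-→d9:-→d10:-→d11:-→d12:-→d13:-→d14:-→d15:-→d16:H1→d17:- -> H1
  - 247.185.0.0/16 clear@16
  lookup 58.193.133.248: bits 001110101100000110 walk d0:H4→d1:-→d2:-→d3:-→d4:-→d5:-→d6:-→d7:-→d8:-→d9:-→d10:-→d11:-→d12:-→d13:-→d14:-→d15:-→d16:-→d17:-→d18:H5 -> H5
  lookup 58.193.131.233: bits 001110101100000110 walk d0:H4→d1:-→d2:-→d3:-→d4:-→d5:-→d6:-→d7:-→d8:-→d9:-→d10:-→d11:-→d12:-→d13:-→d14:-→d15:-→d16:-→d17:-→d18:H5 -> H5
  - 0.0.0.0/0 clear@0
  - 58.193.128.0/18 clear@18
  add 247.176.0.0/12 -> H5 at depth 12
  lookup 247.176.5.42: bits 111101111011 walk d0:-→d1:-→d2:-→d3:-→d4:-→d5:-→d6:-→d7:-→d8:-→d9:-→d10:-→d11:-→d12:H5 -> H5

== LOOKUPS ==
["no-route","H1","H1","H3","H1","H1","H1","H5","H5","H5"]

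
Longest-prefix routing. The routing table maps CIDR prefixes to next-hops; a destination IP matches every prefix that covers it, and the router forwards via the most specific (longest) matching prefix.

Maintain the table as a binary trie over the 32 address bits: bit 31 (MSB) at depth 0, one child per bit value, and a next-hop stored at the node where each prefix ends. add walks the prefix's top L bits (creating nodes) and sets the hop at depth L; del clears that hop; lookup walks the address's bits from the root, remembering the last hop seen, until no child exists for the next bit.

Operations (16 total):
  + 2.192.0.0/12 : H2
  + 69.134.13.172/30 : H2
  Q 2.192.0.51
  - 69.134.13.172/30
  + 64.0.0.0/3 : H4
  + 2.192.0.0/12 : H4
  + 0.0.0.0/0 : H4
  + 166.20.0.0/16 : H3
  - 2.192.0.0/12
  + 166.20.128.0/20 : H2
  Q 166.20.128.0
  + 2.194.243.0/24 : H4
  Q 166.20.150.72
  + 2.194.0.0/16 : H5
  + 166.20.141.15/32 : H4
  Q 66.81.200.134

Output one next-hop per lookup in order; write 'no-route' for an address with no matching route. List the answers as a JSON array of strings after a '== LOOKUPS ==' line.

Apply in order:
  + 2.192.0.0/12 (H2) depth=12
  + 69.134.13.172/30 (H2) depth=30
  Q 2.192.0.51: descend 000000101100 ; hops seen [H2] ; pick H2
  del 69.134.13.172/30 (clear depth 30)
  + 64.0.0.0/3 (H4) depth=3
  + 2.192.0.0/12 (H4) depth=12
  + 0.0.0.0/0 (H4) depth=0
  + 166.20.0.0/16 (H3) depth=16
  del 2.192.0.0/12 (clear depth 12)
  + 166.20.128.0/20 (H2) depth=20
  Q 166.20.128.0: descend 10100110000101001000 ; hops seen [H4,H3,H2] ; pick H2
  + 2.194.243.0/24 (H4) depth=24
  Q 166.20.150.72: descend 1010011000010100100 ; hops seen [H4,H3] ; pick H3
  + 2.194.0.0/16 (H5) depth=16
  + 166.20.141.15/32 (H4) depth=32
  Q 66.81.200.134: descend 01000 ; hops seen [H4,H4] ; pick H4

== LOOKUPS ==
["H2","H2","H3","H4"]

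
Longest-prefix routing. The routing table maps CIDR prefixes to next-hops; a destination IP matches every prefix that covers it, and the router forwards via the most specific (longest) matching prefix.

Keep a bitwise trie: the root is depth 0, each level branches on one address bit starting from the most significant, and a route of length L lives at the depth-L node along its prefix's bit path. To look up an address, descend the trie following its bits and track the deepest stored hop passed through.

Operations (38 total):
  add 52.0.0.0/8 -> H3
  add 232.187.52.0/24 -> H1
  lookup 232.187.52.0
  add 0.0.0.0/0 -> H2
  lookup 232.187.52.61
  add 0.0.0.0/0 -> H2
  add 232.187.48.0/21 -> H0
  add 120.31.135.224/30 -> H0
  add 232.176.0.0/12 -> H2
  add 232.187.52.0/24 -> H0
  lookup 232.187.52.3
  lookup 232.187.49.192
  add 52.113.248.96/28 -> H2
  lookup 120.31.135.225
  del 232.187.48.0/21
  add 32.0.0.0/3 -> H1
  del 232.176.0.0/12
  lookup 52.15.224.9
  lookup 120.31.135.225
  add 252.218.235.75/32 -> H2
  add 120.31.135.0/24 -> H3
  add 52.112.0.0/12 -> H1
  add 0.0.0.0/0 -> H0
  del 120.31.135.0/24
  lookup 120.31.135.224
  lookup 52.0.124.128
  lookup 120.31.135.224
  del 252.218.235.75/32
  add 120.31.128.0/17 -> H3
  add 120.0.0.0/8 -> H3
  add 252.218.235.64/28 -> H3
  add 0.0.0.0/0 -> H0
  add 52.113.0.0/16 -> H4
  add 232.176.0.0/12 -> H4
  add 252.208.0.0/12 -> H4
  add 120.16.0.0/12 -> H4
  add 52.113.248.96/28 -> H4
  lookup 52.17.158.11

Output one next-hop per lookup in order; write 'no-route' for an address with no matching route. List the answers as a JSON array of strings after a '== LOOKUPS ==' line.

Process each operation:
  + 52.0.0.0/8 (H3) depth=8
  + 232.187.52.0/24 (H1) depth=24
  Q 232.187.52.0: descend 111010001011101100110100 ; hops seen [H1] ; pick H1
  + 0.0.0.0/0 (H2) depth=0
  Q 232.187.52.61: descend 111010001011101100110100 ; hops seen [H2,H1] ; pick H1
  + 0.0.0.0/0 (H2) depth=0
  + 232.187.48.0/21 (H0) depth=21
  + 120.31.135.224/30 (H0) depth=30
  + 232.176.0.0/12 (H2) depth=12
  + 232.187.52.0/24 (H0) depth=24
  Q 232.187.52.3: descend 111010001011101100110100 ; hops seen [H2,H2,H0,H0] ; pick H0
  Q 232.187.49.192: descend 111010001011101100110 ; hops seen [H2,H2,H0] ; pick H0
  + 52.113.248.96/28 (H2) depth=28
  Q 120.31.135.225: descend 011110000001111110000111111000 ; hops seen [H2,H0] ; pick H0
  - 232.187.48.0/21 clear@21
  + 32.0.0.0/3 (H1) depth=3
  - 232.176.0.0/12 clear@12
  Q 52.15.224.9: descend 001101000 ; hops seen [H2,H1,H3] ; pick H3
  Q 120.31.135.225: descend 011110000001111110000111111000 ; hops seen [H2,H0] ; pick H0
  + 252.218.235.75/32 (H2) depth=32
  + 120.31.135.0/24 (H3) depth=24
  + 52.112.0.0/12 (H1) depth=12
  + 0.0.0.0/0 (H0) depth=0
  - 120.31.135.0/24 clear@24
  Q 120.31.135.224: descend 011110000001111110000111111000 ; hops seen [H0,H0] ; pick H0
  Q 52.0.124.128: descend 001101000 ; hops seen [H0,H1,H3] ; pick H3
  Q 120.31.135.224: descend 011110000001111110000111111000 ; hops seen [H0,H0] ; pick H0
  - 252.218.235.75/32 clear@32
  + 120.31.128.0/17 (H3) depth=17
  + 120.0.0.0/8 (H3) depth=8
  + 252.218.235.64/28 (H3) depth=28
  + 0.0.0.0/0 (H0) depth=0
  + 52.113.0.0/16 (H4) depth=16
  + 232.176.0.0/12 (H4) depth=12
  + 252.208.0.0/12 (H4) depth=12
  + 120.16.0.0/12 (H4) depth=12
  + 52.113.248.96/28 (H4) depth=28
  Q 52.17.158.11: descend 001101000 ; hops seen [H0,H1,H3] ; pick H3

== LOOKUPS ==
["H1","H1","H0","H0","H0","H3","H0","H0","H3","H0","H3"]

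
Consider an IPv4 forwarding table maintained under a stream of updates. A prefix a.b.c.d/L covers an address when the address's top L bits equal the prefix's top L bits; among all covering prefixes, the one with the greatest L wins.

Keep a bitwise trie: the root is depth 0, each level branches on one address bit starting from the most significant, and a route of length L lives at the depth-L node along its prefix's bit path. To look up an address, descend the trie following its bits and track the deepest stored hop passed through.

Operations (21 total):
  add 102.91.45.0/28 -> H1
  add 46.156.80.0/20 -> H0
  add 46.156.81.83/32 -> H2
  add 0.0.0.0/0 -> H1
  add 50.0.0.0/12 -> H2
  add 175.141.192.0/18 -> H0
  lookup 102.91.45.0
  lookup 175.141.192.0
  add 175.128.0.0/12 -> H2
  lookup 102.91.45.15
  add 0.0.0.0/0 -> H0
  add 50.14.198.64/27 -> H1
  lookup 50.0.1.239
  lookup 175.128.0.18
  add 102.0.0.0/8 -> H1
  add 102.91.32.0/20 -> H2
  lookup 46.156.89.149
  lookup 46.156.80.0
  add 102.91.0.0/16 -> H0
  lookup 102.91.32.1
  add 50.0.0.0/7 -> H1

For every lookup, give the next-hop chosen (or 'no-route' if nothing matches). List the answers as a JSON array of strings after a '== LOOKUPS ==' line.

Trace:
  add 102.91.45.0/28 -> H1 at depth 28
  add 46.156.80.0/20 -> H0 at depth 20
  add 46.156.81.83/32 -> H2 at depth 32
  add 0.0.0.0/0 -> H1 at depth 0
  add 50.0.0.0/12 -> H2 at depth 12
  add 175.141.192.0/18 -> H0 at depth 18
  Q 102.91.45.0: descend 0110011001011011001011010000 ; hops seen [H1,H1] ; pick H1
  Q 175.141.192.0: descend 101011111000110111 ; hops seen [H1,H0] ; pick H0
  add 175.128.0.0/12 -> H2 at depth 12
  Q 102.91.45.15: descend 0110011001011011001011010000 ; hops seen [H1,H1] ; pick H1
  add 0.0.0.0/0 -> H0 at depth 0
  add 50.14.198.64/27 -> H1 at depth 27
  Q 50.0.1.239: descend 001100100000 ; hops seen [H0,H2] ; pick H2
  Q 175.128.0.18: descend 101011111000 ; hops seen [H0,H2] ; pick H2
  add 102.0.0.0/8 -> H1 at depth 8
  add 102.91.32.0/20 -> H2 at depth 20
  Q 46.156.89.149: descend 00101110100111000101 ; hops seen [H0,H0] ; pick H0
  Q 46.156.80.0: descend 00101110100111000101000 ; hops seen [H0,H0] ; pick H0
  add 102.91.0.0/16 -> H0 at depth 16
  Q 102.91.32.1: descend 01100110010110110010 ; hops seen [H0,H1,H0,H2] ; pick H2
  add 50.0.0.0/7 -> H1 at depth 7

== LOOKUPS ==
["H1","H0","H1","H2","H2","H0","H0","H2"]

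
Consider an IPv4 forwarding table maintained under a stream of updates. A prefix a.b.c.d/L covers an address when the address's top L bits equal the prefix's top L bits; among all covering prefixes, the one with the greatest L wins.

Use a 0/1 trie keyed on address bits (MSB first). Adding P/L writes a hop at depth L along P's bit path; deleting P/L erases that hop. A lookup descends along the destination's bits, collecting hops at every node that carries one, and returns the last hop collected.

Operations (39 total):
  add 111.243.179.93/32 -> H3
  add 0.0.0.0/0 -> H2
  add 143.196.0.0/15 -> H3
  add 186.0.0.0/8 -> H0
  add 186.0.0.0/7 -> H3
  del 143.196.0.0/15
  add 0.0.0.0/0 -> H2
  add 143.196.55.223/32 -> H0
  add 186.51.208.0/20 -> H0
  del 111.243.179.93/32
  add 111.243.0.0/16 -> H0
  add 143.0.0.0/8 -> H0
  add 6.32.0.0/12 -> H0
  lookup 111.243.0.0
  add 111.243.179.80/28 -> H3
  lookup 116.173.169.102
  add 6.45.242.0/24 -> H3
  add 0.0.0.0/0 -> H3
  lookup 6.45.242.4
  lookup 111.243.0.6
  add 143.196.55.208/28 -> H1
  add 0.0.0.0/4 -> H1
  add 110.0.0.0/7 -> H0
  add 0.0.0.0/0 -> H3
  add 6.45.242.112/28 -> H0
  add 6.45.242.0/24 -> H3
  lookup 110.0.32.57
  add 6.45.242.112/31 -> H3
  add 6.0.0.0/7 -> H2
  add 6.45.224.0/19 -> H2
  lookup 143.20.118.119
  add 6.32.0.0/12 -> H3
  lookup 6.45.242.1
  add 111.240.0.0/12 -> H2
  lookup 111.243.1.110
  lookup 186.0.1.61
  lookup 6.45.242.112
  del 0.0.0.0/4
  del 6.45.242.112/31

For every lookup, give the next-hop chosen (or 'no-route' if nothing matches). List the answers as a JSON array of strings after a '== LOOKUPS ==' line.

Apply in order:
  + 111.243.179.93/32 (H3) depth=32
  + 0.0.0.0/0 (H2) depth=0
  + 143.196.0.0/15 (H3) depth=15
  + 186.0.0.0/8 (H0) depth=8
  + 186.0.0.0/7 (H3) depth=7
  - 143.196.0.0/15 clear@15
  + 0.0.0.0/0 (H2) depth=0
  + 143.196.55.223/32 (H0) depth=32
  + 186.51.208.0/20 (H0) depth=20
  - 111.243.179.93/32 clear@32
  + 111.243.0.0/16 (H0) depth=16
  + 143.0.0.0/8 (H0) depth=8
  + 6.32.0.0/12 (H0) depth=12
  Q 111.243.0.0: descend 0110111111110011 ; hops seen [H2,H0] ; pick H0
  + 111.243.179.80/28 (H3) depth=28
  Q 116.173.169.102: descend 011 ; hops seen [H2] ; pick H2
  + 6.45.242.0/24 (H3) depth=24
  + 0.0.0.0/0 (H3) depth=0
  Q 6.45.242.4: descend 000001100010110111110010 ; hops seen [H3,H0,H3] ; pick H3
  Q 111.243.0.6: descend 0110111111110011 ; hops seen [H3,H0] ; pick H0
  + 143.196.55.208/28 (H1) depth=28
  + 0.0.0.0/4 (H1) depth=4
  + 110.0.0.0/7 (H0) depth=7
  + 0.0.0.0/0 (H3) depth=0
  + 6.45.242.112/28 (H0) depth=28
  + 6.45.242.0/24 (H3) depth=24
  Q 110.0.32.57: descend 0110111 ; hops seen [H3,H0] ; pick H0
  + 6.45.242.112/31 (H3) depth=31
  + 6.0.0.0/7 (H2) depth=7
  + 6.45.224.0/19 (H2) depth=19
  Q 143.20.118.119: descend 10001111 ; hops seen [H3,H0] ; pick H0
  + 6.32.0.0/12 (H3) depth=12
  Q 6.45.242.1: descend 0000011000101101111100100 ; hops seen [H3,H1,H2,H3,H2,H3] ; pick H3
  + 111.240.0.0/12 (H2) depth=12
  Q 111.243.1.110: descend 0110111111110011 ; hops seen [H3,H0,H2,H0] ; pick H0
  Q 186.0.1.61: descend 1011101000 ; hops seen [H3,H3,H0] ; pick H0
  Q 6.45.242.112: descend 0000011000101101111100100111000 ; hops seen [H3,H1,H2,H3,H2,H3,H0,H3] ; pick H3
  - 0.0.0.0/4 clear@4
  - 6.45.242.112/31 clear@31

== LOOKUPS ==
["H0","H2","H3","H0","H0","H0","H3","H0","H0","H3"]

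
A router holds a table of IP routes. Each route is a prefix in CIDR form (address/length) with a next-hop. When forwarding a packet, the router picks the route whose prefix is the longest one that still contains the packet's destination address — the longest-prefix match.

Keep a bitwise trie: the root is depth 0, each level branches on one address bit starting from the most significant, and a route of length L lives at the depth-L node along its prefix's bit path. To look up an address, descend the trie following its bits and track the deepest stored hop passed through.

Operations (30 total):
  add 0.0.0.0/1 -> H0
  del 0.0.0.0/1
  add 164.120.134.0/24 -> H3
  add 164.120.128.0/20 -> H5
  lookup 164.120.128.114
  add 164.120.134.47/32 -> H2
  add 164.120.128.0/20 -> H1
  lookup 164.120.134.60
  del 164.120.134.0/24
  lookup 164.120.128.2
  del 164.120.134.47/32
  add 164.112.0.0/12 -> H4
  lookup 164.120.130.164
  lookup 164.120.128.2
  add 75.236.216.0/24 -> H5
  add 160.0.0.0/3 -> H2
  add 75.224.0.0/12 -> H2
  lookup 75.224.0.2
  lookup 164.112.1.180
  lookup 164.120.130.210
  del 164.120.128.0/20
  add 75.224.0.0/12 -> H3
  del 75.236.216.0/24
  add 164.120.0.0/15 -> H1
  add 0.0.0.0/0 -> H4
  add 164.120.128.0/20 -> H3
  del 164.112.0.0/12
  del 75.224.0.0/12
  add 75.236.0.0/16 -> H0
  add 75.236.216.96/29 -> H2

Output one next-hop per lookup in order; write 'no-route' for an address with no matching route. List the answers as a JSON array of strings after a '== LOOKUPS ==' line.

Trace:
  + 0.0.0.0/1 (H0) depth=1
  del 0.0.0.0/1 (clear depth 1)
  + 164.120.134.0/24 (H3) depth=24
  + 164.120.128.0/20 (H5) depth=20
  Q 164.120.128.114: descend 101001000111100010000 ; hops seen [H5] ; pick H5
  + 164.120.134.47/32 (H2) depth=32
  + 164.120.128.0/20 (H1) depth=20
  Q 164.120.134.60: descend 101001000111100010000110001 ; hops seen [H1,H3] ; pick H3
  del 164.120.134.0/24 (clear depth 24)
  Q 164.120.128.2: descend 101001000111100010000 ; hops seen [H1] ; pick H1
  del 164.120.134.47/32 (clear depth 32)
  + 164.112.0.0/12 (H4) depth=12
  Q 164.120.130.164: descend 101001000111100010000 ; hops seen [H4,H1] ; pick H1
  Q 164.120.128.2: descend 101001000111100010000 ; hops seen [H4,H1] ; pick H1
  + 75.236.216.0/24 (H5) depth=24
  + 160.0.0.0/3 (H2) depth=3
  + 75.224.0.0/12 (H2) depth=12
  Q 75.224.0.2: descend 010010111110 ; hops seen [H2] ; pick H2
  Q 164.112.1.180: descend 101001000111 ; hops seen [H2,H4] ; pick H4
  Q 164.120.130.210: descend 101001000111100010000 ; hops seen [H2,H4,H1] ; pick H1
  del 164.120.128.0/20 (clear depth 20)
  + 75.224.0.0/12 (H3) depth=12
  del 75.236.216.0/24 (clear depth 24)
  + 164.120.0.0/15 (H1) depth=15
  + 0.0.0.0/0 (H4) depth=0
  + 164.120.128.0/20 (H3) depth=20
  del 164.112.0.0/12 (clear depth 12)
  del 75.224.0.0/12 (clear depth 12)
  + 75.236.0.0/16 (H0) depth=16
  + 75.236.216.96/29 (H2) depth=29

== LOOKUPS ==
["H5","H3","H1","H1","H1","H2","H4","H1"]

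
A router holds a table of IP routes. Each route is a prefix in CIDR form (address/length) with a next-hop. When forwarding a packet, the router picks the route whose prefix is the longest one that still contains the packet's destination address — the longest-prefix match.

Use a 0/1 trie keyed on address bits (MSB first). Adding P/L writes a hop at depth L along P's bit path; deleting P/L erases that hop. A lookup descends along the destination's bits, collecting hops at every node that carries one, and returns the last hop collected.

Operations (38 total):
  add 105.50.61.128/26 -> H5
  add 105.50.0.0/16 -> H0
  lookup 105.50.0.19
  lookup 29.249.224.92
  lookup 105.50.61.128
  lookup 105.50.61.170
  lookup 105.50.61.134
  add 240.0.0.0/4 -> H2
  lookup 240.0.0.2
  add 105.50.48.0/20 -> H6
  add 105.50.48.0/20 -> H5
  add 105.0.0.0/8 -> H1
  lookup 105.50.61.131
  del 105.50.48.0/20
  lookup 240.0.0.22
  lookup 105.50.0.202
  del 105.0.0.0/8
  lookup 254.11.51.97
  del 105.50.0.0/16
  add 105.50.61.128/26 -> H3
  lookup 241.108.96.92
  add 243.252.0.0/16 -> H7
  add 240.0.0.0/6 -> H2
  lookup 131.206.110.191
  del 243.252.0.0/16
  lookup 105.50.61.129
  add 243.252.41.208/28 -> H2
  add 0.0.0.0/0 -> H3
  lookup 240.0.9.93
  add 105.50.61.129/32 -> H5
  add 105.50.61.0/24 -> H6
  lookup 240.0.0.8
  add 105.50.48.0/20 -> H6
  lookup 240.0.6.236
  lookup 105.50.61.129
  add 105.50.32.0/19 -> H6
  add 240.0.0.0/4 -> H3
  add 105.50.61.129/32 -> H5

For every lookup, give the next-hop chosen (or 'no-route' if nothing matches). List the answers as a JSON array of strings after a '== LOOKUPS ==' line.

Trace:
  + 105.50.61.128/26 (H5) depth=26
  + 105.50.0.0/16 (H0) depth=16
  ? 105.50.0.19  path d0:-→d1:-→d2:-→d3:-→d4:-→d5:-→d6:-→d7:-→d8:-→d9:-→d10:-→d11:-→d12:-→d13:-→d14:-→d15:-→d16:H0→d17:-→d18:-  best=H0
  ? 29.249.224.92  path d0:-→d1:-  best=no-route
  ? 105.50.61.128  path d0:-→d1:-→d2:-→d3:-→d4:-→d5:-→d6:-→d7:-→d8:-→d9:-→d10:-→d11:-→d12:-→d13:-→d14:-→d15:-→d16:H0→d17:-→d18:-→d19:-→d20:-→d21:-→d22:-→d23:-→d24:-→d25:-→d26:H5  best=H5
  ? 105.50.61.170  path d0:-→d1:-→d2:-→d3:-→d4:-→d5:-→d6:-→d7:-→d8:-→d9:-→d10:-→d11:-→d12:-→d13:-→d14:-→d15:-→d16:H0→d17:-→d18:-→d19:-→d20:-→d21:-→d22:-→d23:-→d24:-→d25:-→d26:H5  best=H5
  ? 105.50.61.134  path d0:-→d1:-→d2:-→d3:-→d4:-→d5:-→d6:-→d7:-→d8:-→d9:-→d10:-→d11:-→d12:-→d13:-→d14:-→d15:-→d16:H0→d17:-→d18:-→d19:-→d20:-→d21:-→d22:-→d23:-→d24:-→d25:-→d26:H5  best=H5
  + 240.0.0.0/4 (H2) depth=4
  ? 240.0.0.2  path d0:-→d1:-→d2:-→d3:-→d4:H2  best=H2
  + 105.50.48.0/20 (H6) depth=20
  + 105.50.48.0/20 (H5) depth=20
  + 105.0.0.0/8 (H1) depth=8
  ? 105.50.61.131  path d0:-→d1:-→d2:-→d3:-→d4:-→d5:-→d6:-→d7:-→d8:H1→d9:-→d10:-→d11:-→d12:-→d13:-→d14:-→d15:-→d16:H0→d17:-→d18:-→d19:-→d20:H5→d21:-→d22:-→d23:-→d24:-→d25:-→d26:H5  best=H5
  del 105.50.48.0/20 (clear depth 20)
  ? 240.0.0.22  path d0:-→d1:-→d2:-→d3:-→d4:H2  best=H2
  ? 105.50.0.202  path d0:-→d1:-→d2:-→d3:-→d4:-→d5:-→d6:-→d7:-→d8:H1→d9:-→d10:-→d11:-→d12:-→d13:-→d14:-→d15:-→d16:H0→d17:-→d18:-  best=H0
  del 105.0.0.0/8 (clear depth 8)
  ? 254.11.51.97  path d0:-→d1:-→d2:-→d3:-→d4:H2  best=H2
  del 105.50.0.0/16 (clear depth 16)
  + 105.50.61.128/26 (H3) depth=26
  ? 241.108.96.92  path d0:-→d1:-→d2:-→d3:-→d4:H2  best=H2
  + 243.252.0.0/16 (H7) depth=16
  + 240.0.0.0/6 (H2) depth=6
  ? 131.206.110.191  path d0:-→d1:-  best=no-route
  del 243.252.0.0/16 (clear depth 16)
  ? 105.50.61.129  path d0:-→d1:-→d2:-→d3:-→d4:-→d5:-→d6:-→d7:-→d8:-→d9:-→d10:-→d11:-→d12:-→d13:-→d14:-→d15:-→d16:-→d17:-→d18:-→d19:-→d20:-→d21:-→d22:-→d23:-→d24:-→d25:-→d26:H3  best=H3
  + 243.252.41.208/28 (H2) depth=28
  + 0.0.0.0/0 (H3) depth=0
  ? 240.0.9.93  path d0:H3→d1:-→d2:-→d3:-→d4:H2→d5:-→d6:H2  best=H2
  + 105.50.61.129/32 (H5) depth=32
  + 105.50.61.0/24 (H6) depth=24
  ? 240.0.0.8  path d0:H3→d1:-→d2:-→d3:-→d4:H2→d5:-→d6:H2  best=H2
  + 105.50.48.0/20 (H6) depth=20
  ? 240.0.6.236  path d0:H3→d1:-→d2:-→d3:-→d4:H2→d5:-→d6:H2  best=H2
  ? 105.50.61.129  path d0:H3→d1:-→d2:-→d3:-→d4:-→d5:-→d6:-→d7:-→d8:-→d9:-→d10:-→d11:-→d12:-→d13:-→d14:-→d15:-→d16:-→d17:-→d18:-→d19:-→d20:H6→d21:-→d22:-→d23:-→d24:H6→d25:-→d26:H3→d27:-→d28:-→d29:-→d30:-→d31:-→d32:H5  best=H5
  + 105.50.32.0/19 (H6) depth=19
  + 240.0.0.0/4 (H3) depth=4
  + 105.50.61.129/32 (H5) depth=32

== LOOKUPS ==
["H0","no-route","H5","H5","H5","H2","H5","H2","H0","H2","H2","no-route","H3","H2","H2","H2","H5"]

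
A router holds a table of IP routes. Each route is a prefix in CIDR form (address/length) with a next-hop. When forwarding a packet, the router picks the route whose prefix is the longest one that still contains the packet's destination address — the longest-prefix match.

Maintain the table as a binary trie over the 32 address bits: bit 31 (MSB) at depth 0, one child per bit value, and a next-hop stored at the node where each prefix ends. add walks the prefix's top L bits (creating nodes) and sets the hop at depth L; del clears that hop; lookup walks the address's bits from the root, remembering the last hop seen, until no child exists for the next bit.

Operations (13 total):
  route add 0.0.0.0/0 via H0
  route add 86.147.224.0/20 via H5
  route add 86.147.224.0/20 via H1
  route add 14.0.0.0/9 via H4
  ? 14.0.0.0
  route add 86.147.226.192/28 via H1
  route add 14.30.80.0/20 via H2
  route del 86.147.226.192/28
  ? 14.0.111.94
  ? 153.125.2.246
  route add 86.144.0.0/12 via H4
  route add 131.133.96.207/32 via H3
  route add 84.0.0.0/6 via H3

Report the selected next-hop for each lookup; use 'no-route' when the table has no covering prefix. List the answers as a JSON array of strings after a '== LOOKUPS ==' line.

Apply in order:
  + 0.0.0.0/0 (H0) depth=0
  + 86.147.224.0/20 (H5) depth=20
  + 86.147.224.0/20 (H1) depth=20
  + 14.0.0.0/9 (H4) depth=9
  Q 14.0.0.0: descend 000011100 ; hops seen [H0,H4] ; pick H4
  + 86.147.226.192/28 (H1) depth=28
  + 14.30.80.0/20 (H2) depth=20
  - 86.147.226.192/28 clear@28
  Q 14.0.111.94: descend 00001110000 ; hops seen [H0,H4] ; pick H4
  Q 153.125.2.246: descend ε ; hops seen [H0] ; pick H0
  + 86.144.0.0/12 (H4) depth=12
  + 131.133.96.207/32 (H3) depth=32
  + 84.0.0.0/6 (H3) depth=6

== LOOKUPS ==
["H4","H4","H0"]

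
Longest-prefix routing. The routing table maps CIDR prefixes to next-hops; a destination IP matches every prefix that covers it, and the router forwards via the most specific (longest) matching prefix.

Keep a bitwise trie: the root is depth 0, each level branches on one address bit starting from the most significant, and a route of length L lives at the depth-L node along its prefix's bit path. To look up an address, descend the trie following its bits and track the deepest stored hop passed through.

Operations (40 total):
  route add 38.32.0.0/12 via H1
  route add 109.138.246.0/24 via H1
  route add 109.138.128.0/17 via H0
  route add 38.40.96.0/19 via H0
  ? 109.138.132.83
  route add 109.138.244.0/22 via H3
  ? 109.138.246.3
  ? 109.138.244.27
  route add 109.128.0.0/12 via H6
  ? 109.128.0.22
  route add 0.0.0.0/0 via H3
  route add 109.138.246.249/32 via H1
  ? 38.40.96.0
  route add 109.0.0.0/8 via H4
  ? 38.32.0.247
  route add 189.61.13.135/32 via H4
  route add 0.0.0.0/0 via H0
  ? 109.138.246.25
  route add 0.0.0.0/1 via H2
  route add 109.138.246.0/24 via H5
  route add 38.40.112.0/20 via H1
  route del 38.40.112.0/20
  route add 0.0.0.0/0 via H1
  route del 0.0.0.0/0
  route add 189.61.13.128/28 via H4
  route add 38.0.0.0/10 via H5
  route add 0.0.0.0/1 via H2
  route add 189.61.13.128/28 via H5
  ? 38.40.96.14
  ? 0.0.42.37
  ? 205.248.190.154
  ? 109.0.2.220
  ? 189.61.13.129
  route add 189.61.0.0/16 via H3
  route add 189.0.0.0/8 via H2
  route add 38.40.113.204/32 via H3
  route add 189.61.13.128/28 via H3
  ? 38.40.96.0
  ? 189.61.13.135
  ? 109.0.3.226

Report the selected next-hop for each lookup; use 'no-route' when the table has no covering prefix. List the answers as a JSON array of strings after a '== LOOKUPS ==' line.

Apply in order:
  add 38.32.0.0/12 -> H1 at depth 12
  add 109.138.246.0/24 -> H1 at depth 24
  add 109.138.128.0/17 -> H0 at depth 17
  add 38.40.96.0/19 -> H0 at depth 19
  ? 109.138.132.83  path d0:-→d1:-→d2:-→d3:-→d4:-→d5:-→d6:-→d7:-→d8:-→d9:-→d10:-→d11:-→d12:-→d13:-→d14:-→d15:-→d16:-→d17:H0  best=H0
  add 109.138.244.0/22 -> H3 at depth 22
  ? 109.138.246.3  path d0:-→d1:-→d2:-→d3:-→d4:-→d5:-→d6:-→d7:-→d8:-→d9:-→d10:-→d11:-→d12:-→d13:-→d14:-→d15:-→d16:-→d17:H0→d18:-→d19:-→d20:-→d21:-→d22:H3→d23:-→d24:H1  best=H1
  ? 109.138.244.27  path d0:-→d1:-→d2:-→d3:-→d4:-→d5:-→d6:-→d7:-→d8:-→d9:-→d10:-→d11:-→d12:-→d13:-→d14:-→d15:-→d16:-→d17:H0→d18:-→d19:-→d20:-→d21:-→d22:H3  best=H3
  add 109.128.0.0/12 -> H6 at depth 12
  ? 109.128.0.22  path d0:-→d1:-→d2:-→d3:-→d4:-→d5:-→d6:-→d7:-→d8:-→d9:-→d10:-→d11:-→d12:H6  best=H6
  add 0.0.0.0/0 -> H3 at depth 0
  add 109.138.246.249/32 -> H1 at depth 32
  ? 38.40.96.0  path d0:H3→d1:-→d2:-→d3:-→d4:-→d5:-→d6:-→d7:-→d8:-→d9:-→d10:-→d11:-→d12:H1→d13:-→d14:-→d15:-→d16:-→d17:-→d18:-→d19:H0  best=H0
  add 109.0.0.0/8 -> H4 at depth 8
  ? 38.32.0.247  path d0:H3→d1:-→d2:-→d3:-→d4:-→d5:-→d6:-→d7:-→d8:-→d9:-→d10:-→d11:-→d12:H1  best=H1
  add 189.61.13.135/32 -> H4 at depth 32
  add 0.0.0.0/0 -> H0 at depth 0
  ? 109.138.246.25  path d0:H0→d1:-→d2:-→d3:-→d4:-→d5:-→d6:-→d7:-→d8:H4→d9:-→d10:-→d11:-→d12:H6→d13:-→d14:-→d15:-→d16:-→d17:H0→d18:-→d19:-→d20:-→d21:-→d22:H3→d23:-→d24:H1  best=H1
  add 0.0.0.0/1 -> H2 at depth 1
  add 109.138.246.0/24 -> H5 at depth 24
  add 38.40.112.0/20 -> H1 at depth 20
  del 38.40.112.0/20 (clear depth 20)
  add 0.0.0.0/0 -> H1 at depth 0
  del 0.0.0.0/0 (clear depth 0)
  add 189.61.13.128/28 -> H4 at depth 28
  add 38.0.0.0/10 -> H5 at depth 10
  add 0.0.0.0/1 -> H2 at depth 1
  add 189.61.13.128/28 -> H5 at depth 28
  ? 38.40.96.14  path d0:-→d1:H2→d2:-→d3:-→d4:-→d5:-→d6:-→d7:-→d8:-→d9:-→d10:H5→d11:-→d12:H1→d13:-→d14:-→d15:-→d16:-→d17:-→d18:-→d19:H0  best=H0
  ? 0.0.42.37  path d0:-→d1:H2→d2:-  best=H2
  ? 205.248.190.154  path d0:-→d1:-  best=no-route
  ? 109.0.2.220  path d0:-→d1:H2→d2:-→d3:-→d4:-→d5:-→d6:-→d7:-→d8:H4  best=H4
  ? 189.61.13.129  path d0:-→d1:-→d2:-→d3:-→d4:-→d5:-→d6:-→d7:-→d8:-→d9:-→d10:-→d11:-→d12:-→d13:-→d14:-→d15:-→d16:-→d17:-→d18:-→d19:-→d20:-→d21:-→d22:-→d23:-→d24:-→d25:-→d26:-→d27:-→d28:H5→d29:-  best=H5
  add 189.61.0.0/16 -> H3 at depth 16
  add 189.0.0.0/8 -> H2 at depth 8
  add 38.40.113.204/32 -> H3 at depth 32
  add 189.61.13.128/28 -> H3 at depth 28
  ? 38.40.96.0  path d0:-→d1:H2→d2:-→d3:-→d4:-→d5:-→d6:-→d7:-→d8:-→d9:-→d10:H5→d11:-→d12:H1→d13:-→d14:-→d15:-→d16:-→d17:-→d18:-→d19:H0  best=H0
  ? 189.61.13.135  path d0:-→d1:-→d2:-→d3:-→d4:-→d5:-→d6:-→d7:-→d8:H2→d9:-→d10:-→d11:-→d12:-→d13:-→d14:-→d15:-→d16:H3→d17:-→d18:-→d19:-→d20:-→d21:-→d22:-→d23:-→d24:-→d25:-→d26:-→d27:-→d28:H3→d29:-→d30:-→d31:-→d32:H4  best=H4
  ? 109.0.3.226  path d0:-→d1:H2→d2:-→d3:-→d4:-→d5:-→d6:-→d7:-→d8:H4  best=H4

== LOOKUPS ==
["H0","H1","H3","H6","H0","H1","H1","H0","H2","no-route","H4","H5","H0","H4","H4"]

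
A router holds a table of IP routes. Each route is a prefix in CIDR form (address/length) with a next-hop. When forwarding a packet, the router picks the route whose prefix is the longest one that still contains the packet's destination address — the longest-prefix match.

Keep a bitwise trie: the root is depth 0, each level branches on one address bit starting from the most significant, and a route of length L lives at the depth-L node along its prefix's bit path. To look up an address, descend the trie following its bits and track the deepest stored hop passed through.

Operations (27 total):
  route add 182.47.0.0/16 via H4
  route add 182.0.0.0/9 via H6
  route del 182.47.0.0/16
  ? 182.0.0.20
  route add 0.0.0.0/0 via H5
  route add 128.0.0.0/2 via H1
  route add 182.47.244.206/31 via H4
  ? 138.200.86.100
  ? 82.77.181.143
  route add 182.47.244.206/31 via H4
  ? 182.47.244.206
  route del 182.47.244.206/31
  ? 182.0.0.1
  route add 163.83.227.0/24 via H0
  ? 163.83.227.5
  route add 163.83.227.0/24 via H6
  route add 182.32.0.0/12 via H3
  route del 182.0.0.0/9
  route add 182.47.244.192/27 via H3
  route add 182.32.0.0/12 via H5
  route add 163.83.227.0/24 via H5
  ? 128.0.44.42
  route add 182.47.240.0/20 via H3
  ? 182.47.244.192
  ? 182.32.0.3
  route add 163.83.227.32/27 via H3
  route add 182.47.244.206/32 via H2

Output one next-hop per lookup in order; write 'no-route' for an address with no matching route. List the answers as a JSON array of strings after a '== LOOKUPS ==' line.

Apply in order:
  + 182.47.0.0/16 (H4) depth=16
  + 182.0.0.0/9 (H6) depth=9
  - 182.47.0.0/16 clear@16
  lookup 182.0.0.20: bits 1011011000 walk d0:-→d1:-→d2:-→d3:-→d4:-→d5:-→d6:-→d7:-→d8:-→d9:H6→d10:- -> H6
  + 0.0.0.0/0 (H5) depth=0
  + 128.0.0.0/2 (H1) depth=2
  + 182.47.244.206/31 (H4) depth=31
  lookup 138.200.86.100: bits 10 walk d0:H5→d1:-→d2:H1 -> H1
  lookup 82.77.181.143: bits ε walk d0:H5 -> H5
  + 182.47.244.206/31 (H4) depth=31
  lookup 182.47.244.206: bits 1011011000101111111101001100111 walk d0:H5→d1:-→d2:H1→d3:-→d4:-→d5:-→d6:-→d7:-→d8:-→d9:H6→d10:-→d11:-→d12:-→d13:-→d14:-→d15:-→d16:-→d17:-→d18:-→d19:-→d20:-→d21:-→d22:-→d23:-→d24:-→d25:-→d26:-→d27:-→d28:-→d29:-→d30:-→d31:H4 -> H4
  - 182.47.244.206/31 clear@31
  lookup 182.0.0.1: bits 1011011000 walk d0:H5→d1:-→d2:H1→d3:-→d4:-→d5:-→d6:-→d7:-→d8:-→d9:H6→d10:- -> H6
  + 163.83.227.0/24 (H0) depth=24
  lookup 163.83.227.5: bits 101000110101001111100011 walk d0:H5→d1:-→d2:H1→d3:-→d4:-→d5:-→d6:-→d7:-→d8:-→d9:-→d10:-→d11:-→d12:-→d13:-→d14:-→d15:-→d16:-→d17:-→d18:-→d19:-→d20:-→d21:-→d22:-→d23:-→d24:H0 -> H0
  + 163.83.227.0/24 (H6) depth=24
  + 182.32.0.0/12 (H3) depth=12
  - 182.0.0.0/9 clear@9
  + 182.47.244.192/27 (H3) depth=27
  + 182.32.0.0/12 (H5) depth=12
  + 163.83.227.0/24 (H5) depth=24
  lookup 128.0.44.42: bits 10 walk d0:H5→d1:-→d2:H1 -> H1
  + 182.47.240.0/20 (H3) depth=20
  lookup 182.47.244.192: bits 1011011000101111111101001100 walk d0:H5→d1:-→d2:H1→d3:-→d4:-→d5:-→d6:-→d7:-→d8:-→d9:-→d10:-→d11:-→d12:H5→d13:-→d14:-→d15:-→d16:-→d17:-→d18:-→d19:-→d20:H3→d21:-→d22:-→d23:-→d24:-→d25:-→d26:-→d27:H3→d28:- -> H3
  lookup 182.32.0.3: bits 101101100010 walk d0:H5→d1:-→d2:H1→d3:-→d4:-→d5:-→d6:-→d7:-→d8:-→d9:-→d10:-→d11:-→d12:H5 -> H5
  + 163.83.227.32/27 (H3) depth=27
  + 182.47.244.206/32 (H2) depth=32

== LOOKUPS ==
["H6","H1","H5","H4","H6","H0","H1","H3","H5"]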